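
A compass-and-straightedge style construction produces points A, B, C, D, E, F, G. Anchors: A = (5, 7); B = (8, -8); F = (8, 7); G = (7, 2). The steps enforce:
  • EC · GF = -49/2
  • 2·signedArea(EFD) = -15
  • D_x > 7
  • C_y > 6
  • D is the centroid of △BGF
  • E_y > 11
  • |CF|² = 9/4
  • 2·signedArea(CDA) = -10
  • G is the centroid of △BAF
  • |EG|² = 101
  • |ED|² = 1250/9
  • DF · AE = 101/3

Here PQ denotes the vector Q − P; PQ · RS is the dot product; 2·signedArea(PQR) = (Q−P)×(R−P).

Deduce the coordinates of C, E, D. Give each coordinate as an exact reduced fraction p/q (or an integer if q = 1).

1. D_x = 23/3  [D is the centroid of △BGF]
2. D_y = 1/3  [D is the centroid of △BGF]
   → D = (23/3, 1/3)
3. C_x = 13/2  [line -20/3·x + -8/3·y + 62 = 0 ∩ |CF|² = 9/4]
4. C_y = 7  [line -20/3·x + -8/3·y + 62 = 0 ∩ |CF|² = 9/4]
   → C = (13/2, 7)
5. E_x = 6  [2·signedArea(EFD) = -15 ∩ EC · GF = -49/2]
6. E_y = 12  [2·signedArea(EFD) = -15 ∩ EC · GF = -49/2]
   → E = (6, 12)

C = (13/2, 7)
D = (23/3, 1/3)
E = (6, 12)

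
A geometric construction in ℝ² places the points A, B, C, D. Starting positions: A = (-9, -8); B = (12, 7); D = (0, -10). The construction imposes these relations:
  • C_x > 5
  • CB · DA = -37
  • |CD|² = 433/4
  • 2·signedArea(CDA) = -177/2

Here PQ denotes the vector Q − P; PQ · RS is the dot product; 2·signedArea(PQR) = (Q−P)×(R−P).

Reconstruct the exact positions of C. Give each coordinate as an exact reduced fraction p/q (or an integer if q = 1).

1. C_x = 6  [CB · DA = -37 ∩ 2·signedArea(CDA) = -177/2]
2. C_y = -3/2  [CB · DA = -37 ∩ 2·signedArea(CDA) = -177/2]
   → C = (6, -3/2)

C = (6, -3/2)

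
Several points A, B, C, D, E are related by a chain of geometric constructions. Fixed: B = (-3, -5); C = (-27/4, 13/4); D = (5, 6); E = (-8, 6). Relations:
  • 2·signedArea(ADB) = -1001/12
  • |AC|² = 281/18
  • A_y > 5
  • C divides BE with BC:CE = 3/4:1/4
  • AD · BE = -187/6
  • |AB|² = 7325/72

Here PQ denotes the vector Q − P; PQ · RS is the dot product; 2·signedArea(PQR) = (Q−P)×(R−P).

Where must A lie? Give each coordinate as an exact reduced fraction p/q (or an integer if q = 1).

A = (-13/4, 61/12)

1. A_x = -13/4  [2·signedArea(ADB) = -1001/12 ∩ AD · BE = -187/6]
2. A_y = 61/12  [2·signedArea(ADB) = -1001/12 ∩ AD · BE = -187/6]
   → A = (-13/4, 61/12)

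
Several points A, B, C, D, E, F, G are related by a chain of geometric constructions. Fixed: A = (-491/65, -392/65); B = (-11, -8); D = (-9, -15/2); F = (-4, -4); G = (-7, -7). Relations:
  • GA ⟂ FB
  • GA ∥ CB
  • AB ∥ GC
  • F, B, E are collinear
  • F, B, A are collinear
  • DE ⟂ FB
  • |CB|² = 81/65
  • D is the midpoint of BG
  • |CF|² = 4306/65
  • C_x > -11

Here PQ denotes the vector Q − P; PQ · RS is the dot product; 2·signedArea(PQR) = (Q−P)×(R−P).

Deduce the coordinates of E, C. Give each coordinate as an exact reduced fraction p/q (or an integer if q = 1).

1. E_x = -603/65  [F, B, E are collinear ∩ DE ⟂ FB]
2. E_y = -456/65  [F, B, E are collinear ∩ DE ⟂ FB]
   → E = (-603/65, -456/65)
3. C_x = -679/65  [GA ∥ CB ∩ AB ∥ GC]
4. C_y = -583/65  [GA ∥ CB ∩ AB ∥ GC]
   → C = (-679/65, -583/65)

C = (-679/65, -583/65)
E = (-603/65, -456/65)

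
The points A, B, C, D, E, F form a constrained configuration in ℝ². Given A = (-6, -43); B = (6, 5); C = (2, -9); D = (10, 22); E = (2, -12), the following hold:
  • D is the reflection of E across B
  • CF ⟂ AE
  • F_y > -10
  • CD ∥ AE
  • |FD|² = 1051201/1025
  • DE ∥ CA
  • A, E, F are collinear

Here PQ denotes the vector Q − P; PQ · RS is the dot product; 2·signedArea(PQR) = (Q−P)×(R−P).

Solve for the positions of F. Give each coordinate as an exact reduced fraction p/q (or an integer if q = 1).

1. F_x = 2794/1025  [A, E, F are collinear ∩ CF ⟂ AE]
2. F_y = -9417/1025  [A, E, F are collinear ∩ CF ⟂ AE]
   → F = (2794/1025, -9417/1025)

F = (2794/1025, -9417/1025)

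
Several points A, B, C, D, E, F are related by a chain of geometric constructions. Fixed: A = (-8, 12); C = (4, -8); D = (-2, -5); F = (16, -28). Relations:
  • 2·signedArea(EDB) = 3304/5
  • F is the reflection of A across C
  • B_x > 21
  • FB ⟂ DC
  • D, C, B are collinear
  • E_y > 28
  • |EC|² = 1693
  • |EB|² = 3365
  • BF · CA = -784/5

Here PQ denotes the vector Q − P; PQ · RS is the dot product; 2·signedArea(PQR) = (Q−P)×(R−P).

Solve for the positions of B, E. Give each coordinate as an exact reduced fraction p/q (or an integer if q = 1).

B = (108/5, -84/5)
E = (-14, 29)

1. B_x = 108/5  [D, C, B are collinear ∩ FB ⟂ DC]
2. B_y = -84/5  [D, C, B are collinear ∩ FB ⟂ DC]
   → B = (108/5, -84/5)
3. E_x = -14  [line 59/5·x + 118/5·y + -2596/5 = 0 ∩ |EB|² = 3365]
4. E_y = 29  [line 59/5·x + 118/5·y + -2596/5 = 0 ∩ |EB|² = 3365]
   → E = (-14, 29)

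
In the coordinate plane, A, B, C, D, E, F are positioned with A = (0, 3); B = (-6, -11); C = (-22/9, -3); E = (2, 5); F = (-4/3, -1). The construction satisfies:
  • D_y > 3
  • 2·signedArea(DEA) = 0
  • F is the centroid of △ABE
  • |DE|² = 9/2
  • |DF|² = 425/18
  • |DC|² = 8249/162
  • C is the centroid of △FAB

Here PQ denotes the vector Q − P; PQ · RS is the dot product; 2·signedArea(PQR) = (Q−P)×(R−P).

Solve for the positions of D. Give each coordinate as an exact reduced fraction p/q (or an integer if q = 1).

1. D_x = 1/2  [line 2·x + -2·y + 6 = 0 ∩ |DF|² = 425/18]
2. D_y = 7/2  [line 2·x + -2·y + 6 = 0 ∩ |DF|² = 425/18]
   → D = (1/2, 7/2)

D = (1/2, 7/2)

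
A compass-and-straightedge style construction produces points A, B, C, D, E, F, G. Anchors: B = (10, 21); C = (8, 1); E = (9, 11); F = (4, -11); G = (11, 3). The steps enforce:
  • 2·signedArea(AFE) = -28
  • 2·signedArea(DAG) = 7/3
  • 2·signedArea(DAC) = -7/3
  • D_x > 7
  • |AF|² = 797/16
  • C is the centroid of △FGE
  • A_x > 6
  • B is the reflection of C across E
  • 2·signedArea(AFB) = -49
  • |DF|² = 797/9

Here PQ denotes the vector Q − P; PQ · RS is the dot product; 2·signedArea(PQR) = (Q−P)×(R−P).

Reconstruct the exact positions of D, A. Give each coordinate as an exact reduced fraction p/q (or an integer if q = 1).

1. A_x = 27/4  [2·signedArea(AFB) = -49 ∩ 2·signedArea(AFE) = -28]
2. A_y = -9/2  [2·signedArea(AFB) = -49 ∩ 2·signedArea(AFE) = -28]
   → A = (27/4, -9/2)
3. D_x = 23/3  [2·signedArea(DAG) = 7/3 ∩ 2·signedArea(DAC) = -7/3]
4. D_y = -7/3  [2·signedArea(DAG) = 7/3 ∩ 2·signedArea(DAC) = -7/3]
   → D = (23/3, -7/3)

A = (27/4, -9/2)
D = (23/3, -7/3)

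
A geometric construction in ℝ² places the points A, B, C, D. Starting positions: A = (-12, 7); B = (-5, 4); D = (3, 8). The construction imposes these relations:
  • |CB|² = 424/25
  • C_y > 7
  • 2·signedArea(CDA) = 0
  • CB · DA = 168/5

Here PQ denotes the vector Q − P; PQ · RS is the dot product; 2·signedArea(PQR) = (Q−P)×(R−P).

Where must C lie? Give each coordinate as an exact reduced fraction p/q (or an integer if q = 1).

1. C_x = -3  [2·signedArea(CDA) = 0 ∩ CB · DA = 168/5]
2. C_y = 38/5  [2·signedArea(CDA) = 0 ∩ CB · DA = 168/5]
   → C = (-3, 38/5)

C = (-3, 38/5)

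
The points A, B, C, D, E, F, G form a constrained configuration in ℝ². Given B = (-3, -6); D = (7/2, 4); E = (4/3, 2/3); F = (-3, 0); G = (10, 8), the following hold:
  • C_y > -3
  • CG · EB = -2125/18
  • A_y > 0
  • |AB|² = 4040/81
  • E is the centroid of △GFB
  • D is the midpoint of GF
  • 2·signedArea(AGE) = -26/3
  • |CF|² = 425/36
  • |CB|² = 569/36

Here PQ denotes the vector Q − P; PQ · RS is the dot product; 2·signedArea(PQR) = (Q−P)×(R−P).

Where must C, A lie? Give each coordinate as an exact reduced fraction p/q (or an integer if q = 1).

1. C_x = -5/6  [line 13/3·x + 20/3·y + 385/18 = 0 ∩ |CB|² = 569/36]
2. C_y = -8/3  [line 13/3·x + 20/3·y + 385/18 = 0 ∩ |CB|² = 569/36]
   → C = (-5/6, -8/3)
3. A_x = -1/9  [line 22/3·x + -26/3·y + 14/3 = 0 ∩ |AB|² = 4040/81]
4. A_y = 4/9  [line 22/3·x + -26/3·y + 14/3 = 0 ∩ |AB|² = 4040/81]
   → A = (-1/9, 4/9)

A = (-1/9, 4/9)
C = (-5/6, -8/3)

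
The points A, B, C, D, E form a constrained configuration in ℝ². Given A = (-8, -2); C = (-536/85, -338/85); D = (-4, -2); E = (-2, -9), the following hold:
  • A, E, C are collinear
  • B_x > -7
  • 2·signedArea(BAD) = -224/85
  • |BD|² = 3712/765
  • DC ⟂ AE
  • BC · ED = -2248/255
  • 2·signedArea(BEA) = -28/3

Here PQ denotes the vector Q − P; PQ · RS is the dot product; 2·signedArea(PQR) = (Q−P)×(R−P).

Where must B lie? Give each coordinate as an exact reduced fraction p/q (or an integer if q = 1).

1. B_x = -1556/255  [2·signedArea(BEA) = -28/3 ∩ 2·signedArea(BAD) = -224/85]
2. B_y = -226/85  [2·signedArea(BEA) = -28/3 ∩ 2·signedArea(BAD) = -224/85]
   → B = (-1556/255, -226/85)

B = (-1556/255, -226/85)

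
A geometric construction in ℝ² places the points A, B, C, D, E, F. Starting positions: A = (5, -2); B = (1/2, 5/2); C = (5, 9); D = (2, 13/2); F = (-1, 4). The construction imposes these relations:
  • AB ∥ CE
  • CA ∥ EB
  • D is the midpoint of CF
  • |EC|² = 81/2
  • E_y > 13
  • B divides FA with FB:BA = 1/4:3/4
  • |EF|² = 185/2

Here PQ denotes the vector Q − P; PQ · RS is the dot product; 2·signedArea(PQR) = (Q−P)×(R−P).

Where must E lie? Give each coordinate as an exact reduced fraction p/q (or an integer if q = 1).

E = (1/2, 27/2)

1. E_x = 1/2  [CA ∥ EB ∩ AB ∥ CE]
2. E_y = 27/2  [CA ∥ EB ∩ AB ∥ CE]
   → E = (1/2, 27/2)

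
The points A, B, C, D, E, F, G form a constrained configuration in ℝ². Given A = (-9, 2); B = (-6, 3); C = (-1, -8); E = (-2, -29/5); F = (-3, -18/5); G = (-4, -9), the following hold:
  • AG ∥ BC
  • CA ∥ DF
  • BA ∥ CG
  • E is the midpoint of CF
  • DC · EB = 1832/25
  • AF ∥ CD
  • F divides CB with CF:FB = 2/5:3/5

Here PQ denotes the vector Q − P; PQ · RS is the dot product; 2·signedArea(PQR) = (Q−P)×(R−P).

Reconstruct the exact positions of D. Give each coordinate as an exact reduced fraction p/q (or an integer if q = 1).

D = (5, -68/5)

1. D_x = 5  [CA ∥ DF ∩ AF ∥ CD]
2. D_y = -68/5  [CA ∥ DF ∩ AF ∥ CD]
   → D = (5, -68/5)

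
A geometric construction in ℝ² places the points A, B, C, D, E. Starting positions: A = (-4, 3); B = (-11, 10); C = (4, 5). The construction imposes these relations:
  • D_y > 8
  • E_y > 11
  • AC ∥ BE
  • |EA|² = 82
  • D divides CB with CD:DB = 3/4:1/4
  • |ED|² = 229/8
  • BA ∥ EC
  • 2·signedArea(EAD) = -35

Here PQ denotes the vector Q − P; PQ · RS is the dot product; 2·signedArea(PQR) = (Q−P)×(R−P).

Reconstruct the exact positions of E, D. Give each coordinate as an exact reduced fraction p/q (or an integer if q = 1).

D = (-29/4, 35/4)
E = (-3, 12)

1. E_x = -3  [BA ∥ EC ∩ AC ∥ BE]
2. E_y = 12  [BA ∥ EC ∩ AC ∥ BE]
   → E = (-3, 12)
3. D_x = -29/4  [D divides CB with CD:DB = 3/4:1/4]
4. D_y = 35/4  [D divides CB with CD:DB = 3/4:1/4]
   → D = (-29/4, 35/4)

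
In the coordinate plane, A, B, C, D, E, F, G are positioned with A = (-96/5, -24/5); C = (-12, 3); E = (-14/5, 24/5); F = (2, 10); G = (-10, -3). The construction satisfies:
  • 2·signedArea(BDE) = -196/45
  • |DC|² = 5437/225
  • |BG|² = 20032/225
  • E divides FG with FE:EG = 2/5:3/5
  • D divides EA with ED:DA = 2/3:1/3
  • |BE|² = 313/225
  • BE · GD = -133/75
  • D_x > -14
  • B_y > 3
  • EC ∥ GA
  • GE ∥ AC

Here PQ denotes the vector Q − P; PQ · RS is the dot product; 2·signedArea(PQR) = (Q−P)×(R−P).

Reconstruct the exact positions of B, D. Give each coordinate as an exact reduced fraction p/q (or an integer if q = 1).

1. D_x = -206/15  [D divides EA with ED:DA = 2/3:1/3]
2. D_y = -8/5  [D divides EA with ED:DA = 2/3:1/3]
   → D = (-206/15, -8/5)
3. B_x = -18/5  [2·signedArea(BDE) = -196/45 ∩ BE · GD = -133/75]
4. B_y = 59/15  [2·signedArea(BDE) = -196/45 ∩ BE · GD = -133/75]
   → B = (-18/5, 59/15)

B = (-18/5, 59/15)
D = (-206/15, -8/5)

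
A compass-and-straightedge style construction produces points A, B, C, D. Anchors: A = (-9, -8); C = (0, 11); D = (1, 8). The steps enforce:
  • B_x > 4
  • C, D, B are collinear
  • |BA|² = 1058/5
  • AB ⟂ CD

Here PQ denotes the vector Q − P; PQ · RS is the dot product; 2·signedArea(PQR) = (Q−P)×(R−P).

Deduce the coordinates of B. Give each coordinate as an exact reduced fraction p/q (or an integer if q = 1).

B = (24/5, -17/5)

1. B_x = 24/5  [C, D, B are collinear ∩ AB ⟂ CD]
2. B_y = -17/5  [C, D, B are collinear ∩ AB ⟂ CD]
   → B = (24/5, -17/5)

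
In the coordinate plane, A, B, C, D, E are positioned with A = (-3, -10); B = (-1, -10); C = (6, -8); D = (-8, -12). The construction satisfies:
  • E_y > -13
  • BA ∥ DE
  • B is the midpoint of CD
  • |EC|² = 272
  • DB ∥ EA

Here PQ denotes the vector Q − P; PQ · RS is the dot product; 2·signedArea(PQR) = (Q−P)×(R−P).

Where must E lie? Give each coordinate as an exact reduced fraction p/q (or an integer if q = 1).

E = (-10, -12)

1. E_x = -10  [DB ∥ EA ∩ BA ∥ DE]
2. E_y = -12  [DB ∥ EA ∩ BA ∥ DE]
   → E = (-10, -12)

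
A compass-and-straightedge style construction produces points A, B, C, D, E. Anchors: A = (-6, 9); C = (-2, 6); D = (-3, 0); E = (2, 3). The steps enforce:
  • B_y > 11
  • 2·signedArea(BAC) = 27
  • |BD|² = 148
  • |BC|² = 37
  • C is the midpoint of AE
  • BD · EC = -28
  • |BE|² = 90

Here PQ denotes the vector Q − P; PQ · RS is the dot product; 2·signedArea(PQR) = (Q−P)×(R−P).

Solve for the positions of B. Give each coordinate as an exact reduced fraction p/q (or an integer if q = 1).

1. B_x = -1  [2·signedArea(BAC) = 27 ∩ BD · EC = -28]
2. B_y = 12  [2·signedArea(BAC) = 27 ∩ BD · EC = -28]
   → B = (-1, 12)

B = (-1, 12)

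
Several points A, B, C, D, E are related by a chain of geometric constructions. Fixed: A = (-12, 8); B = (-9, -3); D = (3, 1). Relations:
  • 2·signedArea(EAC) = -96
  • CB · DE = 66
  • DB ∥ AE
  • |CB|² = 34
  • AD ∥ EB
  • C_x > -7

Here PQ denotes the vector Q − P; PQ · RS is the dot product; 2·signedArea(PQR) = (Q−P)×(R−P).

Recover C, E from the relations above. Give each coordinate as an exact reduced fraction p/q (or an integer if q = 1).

C = (-6, 2)
E = (-24, 4)

1. E_x = -24  [AD ∥ EB ∩ DB ∥ AE]
2. E_y = 4  [AD ∥ EB ∩ DB ∥ AE]
   → E = (-24, 4)
3. C_x = -6  [CB · DE = 66 ∩ 2·signedArea(EAC) = -96]
4. C_y = 2  [CB · DE = 66 ∩ 2·signedArea(EAC) = -96]
   → C = (-6, 2)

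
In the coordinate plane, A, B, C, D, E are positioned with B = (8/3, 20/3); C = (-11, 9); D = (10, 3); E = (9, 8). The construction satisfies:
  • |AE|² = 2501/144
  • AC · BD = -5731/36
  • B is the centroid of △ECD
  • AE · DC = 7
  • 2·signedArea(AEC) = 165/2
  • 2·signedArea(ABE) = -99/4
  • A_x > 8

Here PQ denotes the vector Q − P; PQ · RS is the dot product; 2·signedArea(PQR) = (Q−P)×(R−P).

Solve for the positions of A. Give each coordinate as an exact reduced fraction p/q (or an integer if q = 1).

1. A_x = 49/6  [AC · BD = -5731/36 ∩ 2·signedArea(AEC) = 165/2]
2. A_y = 47/12  [AC · BD = -5731/36 ∩ 2·signedArea(AEC) = 165/2]
   → A = (49/6, 47/12)

A = (49/6, 47/12)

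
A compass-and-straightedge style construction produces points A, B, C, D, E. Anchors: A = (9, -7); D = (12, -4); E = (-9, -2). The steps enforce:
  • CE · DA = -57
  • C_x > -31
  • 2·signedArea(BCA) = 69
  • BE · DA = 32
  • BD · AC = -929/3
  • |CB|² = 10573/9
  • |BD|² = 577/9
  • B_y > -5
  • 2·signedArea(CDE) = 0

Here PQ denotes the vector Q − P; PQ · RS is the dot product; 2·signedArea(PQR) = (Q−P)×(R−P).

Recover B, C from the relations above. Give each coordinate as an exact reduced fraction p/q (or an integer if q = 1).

B = (4, -13/3)
C = (-30, 0)

1. B_x = 4  [line 3·x + 3·y + 1 = 0 ∩ |BD|² = 577/9]
2. B_y = -13/3  [line 3·x + 3·y + 1 = 0 ∩ |BD|² = 577/9]
   → B = (4, -13/3)
3. C_x = -30  [2·signedArea(CDE) = 0 ∩ CE · DA = -57]
4. C_y = 0  [2·signedArea(CDE) = 0 ∩ CE · DA = -57]
   → C = (-30, 0)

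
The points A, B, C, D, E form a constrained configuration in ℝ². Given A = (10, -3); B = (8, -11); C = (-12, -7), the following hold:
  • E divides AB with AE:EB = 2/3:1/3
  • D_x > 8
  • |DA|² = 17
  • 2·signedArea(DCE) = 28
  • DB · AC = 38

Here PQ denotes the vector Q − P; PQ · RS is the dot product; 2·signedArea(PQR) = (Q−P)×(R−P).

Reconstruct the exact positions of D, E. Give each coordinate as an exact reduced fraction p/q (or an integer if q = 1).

1. D_x = 9  [line 22·x + 4·y + -170 = 0 ∩ |DA|² = 17]
2. D_y = -7  [line 22·x + 4·y + -170 = 0 ∩ |DA|² = 17]
   → D = (9, -7)
3. E_x = 26/3  [E divides AB with AE:EB = 2/3:1/3]
4. E_y = -25/3  [E divides AB with AE:EB = 2/3:1/3]
   → E = (26/3, -25/3)

D = (9, -7)
E = (26/3, -25/3)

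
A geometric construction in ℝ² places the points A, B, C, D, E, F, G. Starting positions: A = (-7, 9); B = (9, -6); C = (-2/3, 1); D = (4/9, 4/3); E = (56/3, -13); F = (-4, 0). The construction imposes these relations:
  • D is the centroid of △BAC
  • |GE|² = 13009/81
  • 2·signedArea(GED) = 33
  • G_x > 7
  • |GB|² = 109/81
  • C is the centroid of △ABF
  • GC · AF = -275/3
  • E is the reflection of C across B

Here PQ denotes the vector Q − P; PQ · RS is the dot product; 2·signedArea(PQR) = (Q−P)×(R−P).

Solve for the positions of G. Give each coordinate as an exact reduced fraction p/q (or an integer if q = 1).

G = (71/9, -19/3)

1. G_x = 71/9  [GC · AF = -275/3 ∩ 2·signedArea(GED) = 33]
2. G_y = -19/3  [GC · AF = -275/3 ∩ 2·signedArea(GED) = 33]
   → G = (71/9, -19/3)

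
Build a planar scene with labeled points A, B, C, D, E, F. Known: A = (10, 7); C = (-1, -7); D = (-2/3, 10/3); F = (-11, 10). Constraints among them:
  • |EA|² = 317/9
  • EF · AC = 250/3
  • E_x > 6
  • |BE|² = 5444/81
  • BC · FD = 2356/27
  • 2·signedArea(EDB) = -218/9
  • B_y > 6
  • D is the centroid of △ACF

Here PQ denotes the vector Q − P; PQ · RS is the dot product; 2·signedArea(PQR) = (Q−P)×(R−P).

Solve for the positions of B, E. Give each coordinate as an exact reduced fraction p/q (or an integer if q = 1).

1. E_x = 19/3  [line 11·x + 14·y + -307/3 = 0 ∩ |EA|² = 317/9]
2. E_y = 7/3  [line 11·x + 14·y + -307/3 = 0 ∩ |EA|² = 317/9]
   → E = (19/3, 7/3)
3. B_x = -5/9  [BC · FD = 2356/27 ∩ 2·signedArea(EDB) = -218/9]
4. B_y = 61/9  [BC · FD = 2356/27 ∩ 2·signedArea(EDB) = -218/9]
   → B = (-5/9, 61/9)

B = (-5/9, 61/9)
E = (19/3, 7/3)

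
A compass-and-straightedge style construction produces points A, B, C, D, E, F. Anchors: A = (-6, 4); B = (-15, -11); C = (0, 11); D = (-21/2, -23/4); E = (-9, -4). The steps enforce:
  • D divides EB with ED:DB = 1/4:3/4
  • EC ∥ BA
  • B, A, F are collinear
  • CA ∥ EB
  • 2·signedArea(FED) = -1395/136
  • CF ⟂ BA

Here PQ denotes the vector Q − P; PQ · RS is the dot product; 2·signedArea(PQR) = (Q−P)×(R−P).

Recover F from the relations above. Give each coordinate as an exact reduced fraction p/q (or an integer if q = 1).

F = (-45/34, 401/34)

1. F_x = -45/34  [B, A, F are collinear ∩ CF ⟂ BA]
2. F_y = 401/34  [B, A, F are collinear ∩ CF ⟂ BA]
   → F = (-45/34, 401/34)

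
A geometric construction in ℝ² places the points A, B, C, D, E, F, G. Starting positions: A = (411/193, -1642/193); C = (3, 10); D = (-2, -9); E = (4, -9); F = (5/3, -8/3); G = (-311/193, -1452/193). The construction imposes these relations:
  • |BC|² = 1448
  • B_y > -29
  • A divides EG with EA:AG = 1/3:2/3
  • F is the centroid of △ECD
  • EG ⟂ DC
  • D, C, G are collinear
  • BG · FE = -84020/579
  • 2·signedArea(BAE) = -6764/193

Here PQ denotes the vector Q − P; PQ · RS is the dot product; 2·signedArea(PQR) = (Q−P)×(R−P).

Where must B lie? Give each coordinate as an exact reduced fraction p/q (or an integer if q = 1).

B = (5, -28)

1. B_x = 5  [2·signedArea(BAE) = -6764/193 ∩ BG · FE = -84020/579]
2. B_y = -28  [2·signedArea(BAE) = -6764/193 ∩ BG · FE = -84020/579]
   → B = (5, -28)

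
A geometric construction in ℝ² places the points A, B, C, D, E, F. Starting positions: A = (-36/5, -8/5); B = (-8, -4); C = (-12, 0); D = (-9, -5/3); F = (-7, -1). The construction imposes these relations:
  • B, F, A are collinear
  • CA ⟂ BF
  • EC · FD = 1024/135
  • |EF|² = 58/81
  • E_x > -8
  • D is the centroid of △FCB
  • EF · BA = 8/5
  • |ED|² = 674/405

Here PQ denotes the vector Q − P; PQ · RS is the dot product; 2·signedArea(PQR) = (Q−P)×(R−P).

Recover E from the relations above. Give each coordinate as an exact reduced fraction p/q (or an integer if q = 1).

1. E_x = -116/15  [EF · BA = 8/5 ∩ EC · FD = 1024/135]
2. E_y = -64/45  [EF · BA = 8/5 ∩ EC · FD = 1024/135]
   → E = (-116/15, -64/45)

E = (-116/15, -64/45)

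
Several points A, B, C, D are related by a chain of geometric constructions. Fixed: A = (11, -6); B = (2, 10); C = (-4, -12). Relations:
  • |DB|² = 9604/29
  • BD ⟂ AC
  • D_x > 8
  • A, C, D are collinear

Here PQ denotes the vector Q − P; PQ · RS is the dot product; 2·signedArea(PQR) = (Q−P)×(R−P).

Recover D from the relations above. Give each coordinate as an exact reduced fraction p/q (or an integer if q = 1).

D = (254/29, -200/29)

1. D_x = 254/29  [A, C, D are collinear ∩ BD ⟂ AC]
2. D_y = -200/29  [A, C, D are collinear ∩ BD ⟂ AC]
   → D = (254/29, -200/29)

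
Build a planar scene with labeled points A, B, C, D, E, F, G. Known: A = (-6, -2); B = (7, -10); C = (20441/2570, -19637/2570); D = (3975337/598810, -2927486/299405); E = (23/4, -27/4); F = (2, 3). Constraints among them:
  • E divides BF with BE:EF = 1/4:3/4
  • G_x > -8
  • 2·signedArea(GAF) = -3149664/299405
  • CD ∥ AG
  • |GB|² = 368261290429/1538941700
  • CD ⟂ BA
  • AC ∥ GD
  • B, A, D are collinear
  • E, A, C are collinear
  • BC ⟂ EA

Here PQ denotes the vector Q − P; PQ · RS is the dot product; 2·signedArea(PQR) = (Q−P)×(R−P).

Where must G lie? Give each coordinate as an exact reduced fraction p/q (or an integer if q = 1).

1. G_x = -2190138/299405  [AC ∥ GD ∩ CD ∥ AG]
2. G_y = -2477171/598810  [AC ∥ GD ∩ CD ∥ AG]
   → G = (-2190138/299405, -2477171/598810)

G = (-2190138/299405, -2477171/598810)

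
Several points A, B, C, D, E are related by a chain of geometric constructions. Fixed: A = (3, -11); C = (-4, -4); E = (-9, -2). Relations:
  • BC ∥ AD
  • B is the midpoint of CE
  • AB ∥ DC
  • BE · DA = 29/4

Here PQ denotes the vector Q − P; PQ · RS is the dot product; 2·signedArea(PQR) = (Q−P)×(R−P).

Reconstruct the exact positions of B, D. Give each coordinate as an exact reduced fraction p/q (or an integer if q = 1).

B = (-13/2, -3)
D = (11/2, -12)

1. B_x = -13/2  [B is the midpoint of CE]
2. B_y = -3  [B is the midpoint of CE]
   → B = (-13/2, -3)
3. D_x = 11/2  [AB ∥ DC ∩ BC ∥ AD]
4. D_y = -12  [AB ∥ DC ∩ BC ∥ AD]
   → D = (11/2, -12)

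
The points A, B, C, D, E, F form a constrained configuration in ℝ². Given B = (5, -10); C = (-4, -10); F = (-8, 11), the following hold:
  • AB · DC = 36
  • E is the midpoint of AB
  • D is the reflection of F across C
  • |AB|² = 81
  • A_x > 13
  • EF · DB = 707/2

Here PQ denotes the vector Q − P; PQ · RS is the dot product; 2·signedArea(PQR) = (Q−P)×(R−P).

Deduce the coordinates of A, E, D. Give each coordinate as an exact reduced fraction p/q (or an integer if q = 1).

A = (14, -10)
D = (0, -31)
E = (19/2, -10)

1. D_x = 0  [D is the reflection of F across C]
2. D_y = -31  [D is the reflection of F across C]
   → D = (0, -31)
3. A_x = 14  [line 4·x + -21·y + -266 = 0 ∩ |AB|² = 81]
4. A_y = -10  [line 4·x + -21·y + -266 = 0 ∩ |AB|² = 81]
   → A = (14, -10)
5. E_x = 19/2  [E is the midpoint of AB]
6. E_y = -10  [E is the midpoint of AB]
   → E = (19/2, -10)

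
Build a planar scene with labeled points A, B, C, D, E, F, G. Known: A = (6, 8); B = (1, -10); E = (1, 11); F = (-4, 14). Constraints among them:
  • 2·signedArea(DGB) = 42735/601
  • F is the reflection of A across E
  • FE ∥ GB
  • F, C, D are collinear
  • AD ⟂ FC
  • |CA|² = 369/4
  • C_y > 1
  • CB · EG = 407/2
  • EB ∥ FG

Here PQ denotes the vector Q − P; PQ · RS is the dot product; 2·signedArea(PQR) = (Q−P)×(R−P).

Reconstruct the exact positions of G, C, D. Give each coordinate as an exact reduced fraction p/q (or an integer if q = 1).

C = (-3/2, 2)
D = (-1434/601, 3758/601)
G = (-4, -7)

1. G_x = -4  [FE ∥ GB ∩ EB ∥ FG]
2. G_y = -7  [FE ∥ GB ∩ EB ∥ FG]
   → G = (-4, -7)
3. C_x = -3/2  [line 5·x + 18·y + -57/2 = 0 ∩ |CA|² = 369/4]
4. C_y = 2  [line 5·x + 18·y + -57/2 = 0 ∩ |CA|² = 369/4]
   → C = (-3/2, 2)
5. D_x = -1434/601  [F, C, D are collinear ∩ AD ⟂ FC]
6. D_y = 3758/601  [F, C, D are collinear ∩ AD ⟂ FC]
   → D = (-1434/601, 3758/601)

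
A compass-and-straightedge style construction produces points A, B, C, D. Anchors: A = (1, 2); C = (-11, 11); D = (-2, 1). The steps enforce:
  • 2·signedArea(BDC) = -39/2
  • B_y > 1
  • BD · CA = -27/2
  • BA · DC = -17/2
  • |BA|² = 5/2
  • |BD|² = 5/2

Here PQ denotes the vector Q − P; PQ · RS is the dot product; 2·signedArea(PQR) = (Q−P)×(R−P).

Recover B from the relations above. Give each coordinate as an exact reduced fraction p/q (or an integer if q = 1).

1. B_x = -1/2  [2·signedArea(BDC) = -39/2 ∩ BD · CA = -27/2]
2. B_y = 3/2  [2·signedArea(BDC) = -39/2 ∩ BD · CA = -27/2]
   → B = (-1/2, 3/2)

B = (-1/2, 3/2)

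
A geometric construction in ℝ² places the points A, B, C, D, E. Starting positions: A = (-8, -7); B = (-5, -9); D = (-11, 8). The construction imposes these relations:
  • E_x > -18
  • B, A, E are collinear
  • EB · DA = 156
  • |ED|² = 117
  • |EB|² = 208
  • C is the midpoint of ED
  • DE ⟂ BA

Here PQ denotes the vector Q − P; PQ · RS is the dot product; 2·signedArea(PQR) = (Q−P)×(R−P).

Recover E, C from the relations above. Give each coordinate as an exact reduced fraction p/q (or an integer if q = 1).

C = (-14, 7/2)
E = (-17, -1)

1. E_x = -17  [B, A, E are collinear ∩ DE ⟂ BA]
2. E_y = -1  [B, A, E are collinear ∩ DE ⟂ BA]
   → E = (-17, -1)
3. C_x = -14  [C is the midpoint of ED]
4. C_y = 7/2  [C is the midpoint of ED]
   → C = (-14, 7/2)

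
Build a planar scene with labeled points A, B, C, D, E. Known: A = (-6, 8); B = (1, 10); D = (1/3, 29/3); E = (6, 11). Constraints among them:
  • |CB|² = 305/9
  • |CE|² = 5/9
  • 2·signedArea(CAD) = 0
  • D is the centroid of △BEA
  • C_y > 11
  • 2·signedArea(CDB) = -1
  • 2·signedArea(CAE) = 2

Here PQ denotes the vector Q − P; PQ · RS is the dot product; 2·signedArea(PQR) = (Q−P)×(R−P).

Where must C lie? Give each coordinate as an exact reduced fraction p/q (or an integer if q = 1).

1. C_x = 20/3  [2·signedArea(CAD) = 0 ∩ 2·signedArea(CAE) = 2]
2. C_y = 34/3  [2·signedArea(CAD) = 0 ∩ 2·signedArea(CAE) = 2]
   → C = (20/3, 34/3)

C = (20/3, 34/3)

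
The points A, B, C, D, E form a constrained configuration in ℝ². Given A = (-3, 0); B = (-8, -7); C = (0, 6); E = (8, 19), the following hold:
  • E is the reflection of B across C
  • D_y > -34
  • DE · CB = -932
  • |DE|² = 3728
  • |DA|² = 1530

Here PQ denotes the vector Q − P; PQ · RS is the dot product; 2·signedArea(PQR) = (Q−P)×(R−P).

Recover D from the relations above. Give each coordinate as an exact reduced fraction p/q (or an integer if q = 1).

1. D_x = -24  [line 8·x + 13·y + 621 = 0 ∩ |DE|² = 3728]
2. D_y = -33  [line 8·x + 13·y + 621 = 0 ∩ |DE|² = 3728]
   → D = (-24, -33)

D = (-24, -33)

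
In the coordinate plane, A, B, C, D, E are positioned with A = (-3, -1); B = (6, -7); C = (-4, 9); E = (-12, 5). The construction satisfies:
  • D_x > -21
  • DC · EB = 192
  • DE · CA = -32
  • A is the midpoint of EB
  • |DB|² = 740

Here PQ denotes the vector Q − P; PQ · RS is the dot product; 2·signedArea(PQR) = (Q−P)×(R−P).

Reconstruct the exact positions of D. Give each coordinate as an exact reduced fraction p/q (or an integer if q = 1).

D = (-20, 1)

1. D_x = -20  [DE · CA = -32 ∩ DC · EB = 192]
2. D_y = 1  [DE · CA = -32 ∩ DC · EB = 192]
   → D = (-20, 1)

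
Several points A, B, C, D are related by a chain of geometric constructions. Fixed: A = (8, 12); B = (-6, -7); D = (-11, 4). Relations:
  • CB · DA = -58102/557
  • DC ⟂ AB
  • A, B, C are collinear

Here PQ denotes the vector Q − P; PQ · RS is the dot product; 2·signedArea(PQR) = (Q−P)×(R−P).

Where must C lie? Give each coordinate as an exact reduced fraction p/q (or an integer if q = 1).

C = (-1396/557, -1258/557)

1. C_x = -1396/557  [A, B, C are collinear ∩ DC ⟂ AB]
2. C_y = -1258/557  [A, B, C are collinear ∩ DC ⟂ AB]
   → C = (-1396/557, -1258/557)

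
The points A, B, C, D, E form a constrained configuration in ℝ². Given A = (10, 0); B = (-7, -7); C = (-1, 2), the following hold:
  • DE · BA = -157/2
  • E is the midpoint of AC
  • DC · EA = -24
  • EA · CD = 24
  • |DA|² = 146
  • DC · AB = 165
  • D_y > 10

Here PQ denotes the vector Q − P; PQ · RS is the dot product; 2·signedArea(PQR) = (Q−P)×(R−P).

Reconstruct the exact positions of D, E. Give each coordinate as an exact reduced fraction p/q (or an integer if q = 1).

1. D_x = 5  [line 17·x + 7·y + -162 = 0 ∩ |DA|² = 146]
2. D_y = 11  [line 17·x + 7·y + -162 = 0 ∩ |DA|² = 146]
   → D = (5, 11)
3. E_x = 9/2  [DC · EA = -24 ∩ E is the midpoint of AC]
4. E_y = 1  [DC · EA = -24 ∩ E is the midpoint of AC]
   → E = (9/2, 1)

D = (5, 11)
E = (9/2, 1)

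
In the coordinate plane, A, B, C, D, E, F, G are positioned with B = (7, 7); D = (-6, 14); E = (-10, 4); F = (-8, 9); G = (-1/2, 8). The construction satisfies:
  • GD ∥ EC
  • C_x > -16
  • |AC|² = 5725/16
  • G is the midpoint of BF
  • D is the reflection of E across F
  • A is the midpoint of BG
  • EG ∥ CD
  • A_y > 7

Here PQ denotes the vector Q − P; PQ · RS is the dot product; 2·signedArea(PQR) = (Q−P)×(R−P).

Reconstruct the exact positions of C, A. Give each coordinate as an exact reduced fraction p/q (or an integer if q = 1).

A = (13/4, 15/2)
C = (-31/2, 10)

1. C_x = -31/2  [EG ∥ CD ∩ GD ∥ EC]
2. C_y = 10  [EG ∥ CD ∩ GD ∥ EC]
   → C = (-31/2, 10)
3. A_x = 13/4  [A is the midpoint of BG]
4. A_y = 15/2  [A is the midpoint of BG]
   → A = (13/4, 15/2)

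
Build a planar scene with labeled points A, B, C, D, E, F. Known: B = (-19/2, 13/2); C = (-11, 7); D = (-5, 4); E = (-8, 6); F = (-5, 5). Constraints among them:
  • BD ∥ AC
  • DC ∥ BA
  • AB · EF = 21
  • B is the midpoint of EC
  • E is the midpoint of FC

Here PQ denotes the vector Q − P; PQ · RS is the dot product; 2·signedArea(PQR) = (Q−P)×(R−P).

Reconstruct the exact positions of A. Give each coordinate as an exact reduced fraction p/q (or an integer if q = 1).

1. A_x = -31/2  [BD ∥ AC ∩ DC ∥ BA]
2. A_y = 19/2  [BD ∥ AC ∩ DC ∥ BA]
   → A = (-31/2, 19/2)

A = (-31/2, 19/2)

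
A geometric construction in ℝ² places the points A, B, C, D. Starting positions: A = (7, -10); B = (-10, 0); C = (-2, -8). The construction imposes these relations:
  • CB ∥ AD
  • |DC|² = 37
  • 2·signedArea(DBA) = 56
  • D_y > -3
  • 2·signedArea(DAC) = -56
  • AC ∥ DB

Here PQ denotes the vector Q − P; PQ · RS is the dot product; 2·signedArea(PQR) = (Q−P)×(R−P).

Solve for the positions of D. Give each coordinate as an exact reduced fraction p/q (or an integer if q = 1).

D = (-1, -2)

1. D_x = -1  [AC ∥ DB ∩ CB ∥ AD]
2. D_y = -2  [AC ∥ DB ∩ CB ∥ AD]
   → D = (-1, -2)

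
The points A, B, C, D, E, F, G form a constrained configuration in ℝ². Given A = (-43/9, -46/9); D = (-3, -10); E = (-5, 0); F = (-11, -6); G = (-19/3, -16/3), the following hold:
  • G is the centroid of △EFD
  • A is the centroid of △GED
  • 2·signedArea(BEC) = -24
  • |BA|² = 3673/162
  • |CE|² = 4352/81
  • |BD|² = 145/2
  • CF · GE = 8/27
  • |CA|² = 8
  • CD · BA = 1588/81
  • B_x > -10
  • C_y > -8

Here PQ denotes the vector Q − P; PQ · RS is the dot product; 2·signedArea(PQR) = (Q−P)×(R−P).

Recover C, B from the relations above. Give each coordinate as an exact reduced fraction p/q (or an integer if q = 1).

B = (-19/2, -9/2)
C = (-61/9, -64/9)

1. C_x = -61/9  [line -4/3·x + -16/3·y + -1268/27 = 0 ∩ |CE|² = 4352/81]
2. C_y = -64/9  [line -4/3·x + -16/3·y + -1268/27 = 0 ∩ |CE|² = 4352/81]
   → C = (-61/9, -64/9)
3. B_x = -19/2  [CD · BA = 1588/81 ∩ 2·signedArea(BEC) = -24]
4. B_y = -9/2  [CD · BA = 1588/81 ∩ 2·signedArea(BEC) = -24]
   → B = (-19/2, -9/2)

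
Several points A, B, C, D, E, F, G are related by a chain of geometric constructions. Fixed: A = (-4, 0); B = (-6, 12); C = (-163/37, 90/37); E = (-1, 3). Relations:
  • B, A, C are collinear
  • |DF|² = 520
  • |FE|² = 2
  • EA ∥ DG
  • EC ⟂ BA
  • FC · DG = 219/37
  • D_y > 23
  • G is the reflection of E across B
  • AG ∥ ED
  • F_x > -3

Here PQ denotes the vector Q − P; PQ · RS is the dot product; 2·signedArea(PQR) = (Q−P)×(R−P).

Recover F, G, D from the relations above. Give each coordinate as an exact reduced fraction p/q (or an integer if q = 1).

D = (-8, 24)
F = (-2, 2)
G = (-11, 21)

1. G_x = -11  [G is the reflection of E across B]
2. G_y = 21  [G is the reflection of E across B]
   → G = (-11, 21)
3. D_x = -8  [EA ∥ DG ∩ AG ∥ ED]
4. D_y = 24  [EA ∥ DG ∩ AG ∥ ED]
   → D = (-8, 24)
5. F_x = -2  [line 3·x + 3·y + 0 = 0 ∩ |FE|² = 2]
6. F_y = 2  [line 3·x + 3·y + 0 = 0 ∩ |FE|² = 2]
   → F = (-2, 2)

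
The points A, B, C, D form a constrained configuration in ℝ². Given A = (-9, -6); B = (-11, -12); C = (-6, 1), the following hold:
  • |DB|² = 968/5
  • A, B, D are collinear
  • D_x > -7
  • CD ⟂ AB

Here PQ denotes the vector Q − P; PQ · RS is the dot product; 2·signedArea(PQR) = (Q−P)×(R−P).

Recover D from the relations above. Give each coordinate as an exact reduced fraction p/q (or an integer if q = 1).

1. D_x = -33/5  [A, B, D are collinear ∩ CD ⟂ AB]
2. D_y = 6/5  [A, B, D are collinear ∩ CD ⟂ AB]
   → D = (-33/5, 6/5)

D = (-33/5, 6/5)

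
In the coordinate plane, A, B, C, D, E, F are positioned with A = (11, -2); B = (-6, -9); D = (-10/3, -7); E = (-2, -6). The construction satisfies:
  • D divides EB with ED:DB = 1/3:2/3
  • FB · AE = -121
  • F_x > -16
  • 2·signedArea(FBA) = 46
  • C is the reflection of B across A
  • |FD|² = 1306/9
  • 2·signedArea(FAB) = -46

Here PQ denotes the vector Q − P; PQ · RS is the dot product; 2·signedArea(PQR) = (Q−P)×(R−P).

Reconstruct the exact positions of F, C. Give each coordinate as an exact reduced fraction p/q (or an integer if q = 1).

C = (28, 5)
F = (-15, -10)

1. F_x = -15  [2·signedArea(FBA) = 46 ∩ FB · AE = -121]
2. F_y = -10  [2·signedArea(FBA) = 46 ∩ FB · AE = -121]
   → F = (-15, -10)
3. C_x = 28  [C is the reflection of B across A]
4. C_y = 5  [C is the reflection of B across A]
   → C = (28, 5)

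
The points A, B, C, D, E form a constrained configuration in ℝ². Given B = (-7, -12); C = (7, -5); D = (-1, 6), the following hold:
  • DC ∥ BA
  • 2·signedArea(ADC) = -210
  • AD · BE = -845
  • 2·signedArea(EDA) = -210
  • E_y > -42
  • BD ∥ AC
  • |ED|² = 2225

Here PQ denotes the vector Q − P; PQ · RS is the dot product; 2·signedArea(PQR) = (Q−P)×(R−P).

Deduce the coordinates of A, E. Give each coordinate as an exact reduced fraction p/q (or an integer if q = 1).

1. A_x = 1  [BD ∥ AC ∩ DC ∥ BA]
2. A_y = -23  [BD ∥ AC ∩ DC ∥ BA]
   → A = (1, -23)
3. E_x = -5  [2·signedArea(EDA) = -210 ∩ AD · BE = -845]
4. E_y = -41  [2·signedArea(EDA) = -210 ∩ AD · BE = -845]
   → E = (-5, -41)

A = (1, -23)
E = (-5, -41)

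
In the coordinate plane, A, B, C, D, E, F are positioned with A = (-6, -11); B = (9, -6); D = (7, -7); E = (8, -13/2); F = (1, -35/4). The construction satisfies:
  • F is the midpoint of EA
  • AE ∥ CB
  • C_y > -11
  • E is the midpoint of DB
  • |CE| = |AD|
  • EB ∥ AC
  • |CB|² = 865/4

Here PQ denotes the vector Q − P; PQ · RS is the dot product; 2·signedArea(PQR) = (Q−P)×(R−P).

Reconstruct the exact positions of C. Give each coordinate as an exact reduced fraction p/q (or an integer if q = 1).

C = (-5, -21/2)

1. C_x = -5  [AE ∥ CB ∩ EB ∥ AC]
2. C_y = -21/2  [AE ∥ CB ∩ EB ∥ AC]
   → C = (-5, -21/2)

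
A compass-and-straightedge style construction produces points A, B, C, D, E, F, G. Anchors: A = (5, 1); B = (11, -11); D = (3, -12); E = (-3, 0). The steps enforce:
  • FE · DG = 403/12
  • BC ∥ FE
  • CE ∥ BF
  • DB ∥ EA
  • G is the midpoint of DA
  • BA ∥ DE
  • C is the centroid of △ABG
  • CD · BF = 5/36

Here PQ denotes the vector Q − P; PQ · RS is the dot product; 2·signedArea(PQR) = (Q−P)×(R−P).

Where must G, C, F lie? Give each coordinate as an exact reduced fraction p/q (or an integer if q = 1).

C = (20/3, -31/6)
F = (4/3, -35/6)
G = (4, -11/2)

1. G_x = 4  [G is the midpoint of DA]
2. G_y = -11/2  [G is the midpoint of DA]
   → G = (4, -11/2)
3. C_x = 20/3  [C is the centroid of △ABG]
4. C_y = -31/6  [C is the centroid of △ABG]
   → C = (20/3, -31/6)
5. F_x = 4/3  [BC ∥ FE ∩ CE ∥ BF]
6. F_y = -35/6  [BC ∥ FE ∩ CE ∥ BF]
   → F = (4/3, -35/6)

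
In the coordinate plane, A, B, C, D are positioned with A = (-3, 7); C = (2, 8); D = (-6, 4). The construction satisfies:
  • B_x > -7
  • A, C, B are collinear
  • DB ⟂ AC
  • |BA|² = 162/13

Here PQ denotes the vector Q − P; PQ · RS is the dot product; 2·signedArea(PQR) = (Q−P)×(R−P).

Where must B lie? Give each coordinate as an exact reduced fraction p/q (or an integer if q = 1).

B = (-84/13, 82/13)

1. B_x = -84/13  [A, C, B are collinear ∩ DB ⟂ AC]
2. B_y = 82/13  [A, C, B are collinear ∩ DB ⟂ AC]
   → B = (-84/13, 82/13)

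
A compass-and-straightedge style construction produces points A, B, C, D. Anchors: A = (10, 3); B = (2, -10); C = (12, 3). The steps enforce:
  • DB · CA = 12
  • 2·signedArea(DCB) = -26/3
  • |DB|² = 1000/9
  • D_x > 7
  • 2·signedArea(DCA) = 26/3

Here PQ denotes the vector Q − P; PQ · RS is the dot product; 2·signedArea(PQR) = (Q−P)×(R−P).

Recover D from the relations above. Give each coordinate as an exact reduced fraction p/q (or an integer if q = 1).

D = (8, -4/3)

1. D_x = 8  [2·signedArea(DCA) = 26/3 ∩ 2·signedArea(DCB) = -26/3]
2. D_y = -4/3  [2·signedArea(DCA) = 26/3 ∩ 2·signedArea(DCB) = -26/3]
   → D = (8, -4/3)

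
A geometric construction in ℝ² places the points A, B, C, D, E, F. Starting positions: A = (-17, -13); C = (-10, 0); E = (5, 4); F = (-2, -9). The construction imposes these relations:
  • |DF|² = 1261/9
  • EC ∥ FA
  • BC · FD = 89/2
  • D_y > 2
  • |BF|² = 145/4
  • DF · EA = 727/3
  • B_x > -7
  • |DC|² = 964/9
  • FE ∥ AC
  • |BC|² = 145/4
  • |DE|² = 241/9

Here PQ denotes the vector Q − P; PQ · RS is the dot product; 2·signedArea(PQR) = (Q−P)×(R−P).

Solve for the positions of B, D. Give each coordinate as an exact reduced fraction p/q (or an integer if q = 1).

1. D_x = 0  [line 22·x + 17·y + -136/3 = 0 ∩ |DE|² = 241/9]
2. D_y = 8/3  [line 22·x + 17·y + -136/3 = 0 ∩ |DE|² = 241/9]
   → D = (0, 8/3)
3. B_x = -6  [line -2·x + -35/3·y + -129/2 = 0 ∩ |BC|² = 145/4]
4. B_y = -9/2  [line -2·x + -35/3·y + -129/2 = 0 ∩ |BC|² = 145/4]
   → B = (-6, -9/2)

B = (-6, -9/2)
D = (0, 8/3)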